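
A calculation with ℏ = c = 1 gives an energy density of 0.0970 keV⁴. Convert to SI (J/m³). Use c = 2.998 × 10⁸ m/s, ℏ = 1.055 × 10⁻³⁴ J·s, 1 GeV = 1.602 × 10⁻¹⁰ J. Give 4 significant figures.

[E]/[L]³ = [E]⁴/(ℏc)³; restore (ℏc)⁻³.
1 GeV⁴ → 1/(ℏc)³ × (1 GeV in J)⁴ = 2.082 × 10³⁷ J/m³.
Convert the energy scale: 0.0970 keV⁴ = 9.70 × 10⁻²⁶ GeV⁴.
Result: 9.70 × 10⁻²⁶ × 2.082 × 10³⁷ = 2.019 × 10¹² J/m³.

2.019 × 10¹² J/m³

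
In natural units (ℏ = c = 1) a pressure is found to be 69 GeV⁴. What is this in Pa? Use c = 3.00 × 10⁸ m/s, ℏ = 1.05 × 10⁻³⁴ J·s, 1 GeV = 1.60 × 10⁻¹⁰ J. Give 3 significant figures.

Pressure is [E]/[L]³ = [E]⁴/(ℏc)³.
1 GeV⁴ → 1/(ℏc)³ × (1 GeV in J)⁴ = 2.10 × 10³⁷ Pa.
Result: 69 × 2.10 × 10³⁷ = 1.45 × 10³⁹ Pa.

1.45 × 10³⁹ Pa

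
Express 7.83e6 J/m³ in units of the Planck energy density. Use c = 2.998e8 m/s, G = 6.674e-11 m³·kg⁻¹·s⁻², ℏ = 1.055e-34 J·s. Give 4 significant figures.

1.690e-107

Planck energy density: u_P = c⁷/(ℏG²) = 4.632e113 J/m³.
7.83e6 / 4.632e113 = 1.690e-107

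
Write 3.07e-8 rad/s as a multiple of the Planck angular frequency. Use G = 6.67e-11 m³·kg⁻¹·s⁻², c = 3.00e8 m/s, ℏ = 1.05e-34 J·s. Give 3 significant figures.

1.65e-51

Planck angular frequency: ω_P = √(c⁵/(ℏG)) = 1.86e43 rad/s.
3.07e-8 / 1.86e43 = 1.65e-51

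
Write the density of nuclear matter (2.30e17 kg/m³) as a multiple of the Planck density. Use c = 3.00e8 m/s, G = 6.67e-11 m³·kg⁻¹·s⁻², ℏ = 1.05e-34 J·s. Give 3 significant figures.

Planck density: ρ_P = c⁵/(ℏG²) = 5.20e96 kg/m³.
2.30e17 / 5.20e96 = 4.42e-80

4.42e-80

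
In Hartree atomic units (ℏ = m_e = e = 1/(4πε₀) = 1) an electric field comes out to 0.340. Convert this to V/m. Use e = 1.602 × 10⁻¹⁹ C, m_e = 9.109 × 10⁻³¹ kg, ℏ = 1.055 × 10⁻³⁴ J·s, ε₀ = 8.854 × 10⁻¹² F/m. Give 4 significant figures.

1.745 × 10¹¹ V/m

One atomic unit of electric field: E_au = E_h/(e a₀) = m_e²e⁵/((4πε₀)³ℏ⁴) = 5.131 × 10¹¹ V/m.
0.340 × 5.131 × 10¹¹ V/m = 1.745 × 10¹¹ V/m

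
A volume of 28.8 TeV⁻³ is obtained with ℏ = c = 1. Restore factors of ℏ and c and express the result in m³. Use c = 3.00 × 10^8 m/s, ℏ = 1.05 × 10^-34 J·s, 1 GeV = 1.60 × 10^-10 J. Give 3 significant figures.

Volume is [L]³ = [E]⁻³·(ℏc)³.
1 GeV⁻³ → (ℏc)³ × (1 GeV in J)⁻³ = 7.63 × 10^-48 m³.
Convert the energy scale: 28.8 TeV⁻³ = 2.88 × 10^-8 GeV⁻³.
Result: 2.88 × 10^-8 × 7.63 × 10^-48 = 2.20 × 10^-55 m³.

2.20 × 10^-55 m³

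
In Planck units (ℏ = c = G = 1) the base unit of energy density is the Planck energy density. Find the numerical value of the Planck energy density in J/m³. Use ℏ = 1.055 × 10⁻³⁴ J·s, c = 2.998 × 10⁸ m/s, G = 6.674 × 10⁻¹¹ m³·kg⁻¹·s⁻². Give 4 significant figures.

4.632 × 10¹¹³ J/m³

u_P = c⁷/(ℏG²)
  = 2.177 × 10⁵⁹ / 4.699 × 10⁻⁵⁵
  = 4.632 × 10¹¹³ J/m³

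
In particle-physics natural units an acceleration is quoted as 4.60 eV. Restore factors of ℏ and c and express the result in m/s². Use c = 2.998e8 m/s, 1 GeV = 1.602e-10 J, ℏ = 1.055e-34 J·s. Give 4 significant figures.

Acceleration is [L]/[T]² = c·[E]/ℏ.
1 GeV → c/ℏ × (1 GeV in J) = 4.552e32 m/s².
Convert the energy scale: 4.60 eV = 4.60e-9 GeV.
Result: 4.60e-9 × 4.552e32 = 2.094e24 m/s².

2.094e24 m/s²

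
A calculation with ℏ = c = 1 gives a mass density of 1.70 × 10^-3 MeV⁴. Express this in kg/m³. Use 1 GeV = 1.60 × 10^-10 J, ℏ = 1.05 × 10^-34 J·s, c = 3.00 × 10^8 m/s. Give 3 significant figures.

3.96 × 10^5 kg/m³

Mass density is [E]/(c²[L]³) = [E]⁴/(ℏ³c⁵).
1 GeV⁴ → 1/(ℏ³c⁵) × (1 GeV in J)⁴ = 2.33 × 10^20 kg/m³.
Convert the energy scale: 1.70 × 10^-3 MeV⁴ = 1.70 × 10^-15 GeV⁴.
Result: 1.70 × 10^-15 × 2.33 × 10^20 = 3.96 × 10^5 kg/m³.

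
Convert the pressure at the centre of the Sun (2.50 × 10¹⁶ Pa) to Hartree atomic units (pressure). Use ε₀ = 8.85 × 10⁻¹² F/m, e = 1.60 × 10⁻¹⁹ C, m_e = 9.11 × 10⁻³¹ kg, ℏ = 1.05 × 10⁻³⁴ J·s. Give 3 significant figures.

atomic unit of pressure: P_au = E_h/a₀³ = m_e⁴e¹⁰/((4πε₀)⁵ℏ⁸) = 3.01 × 10¹³ Pa.
2.50 × 10¹⁶ / 3.01 × 10¹³ = 830

830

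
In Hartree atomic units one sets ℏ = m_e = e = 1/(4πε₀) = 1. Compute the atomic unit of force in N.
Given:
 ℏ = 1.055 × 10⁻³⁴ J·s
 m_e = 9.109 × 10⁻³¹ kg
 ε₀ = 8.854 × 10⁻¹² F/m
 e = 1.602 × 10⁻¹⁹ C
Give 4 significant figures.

8.220 × 10⁻⁸ N

F_au = E_h/a₀ = m_e²e⁶/((4πε₀)³ℏ⁴)
E_h = 4.354 × 10⁻¹⁸ J
a₀ = 5.297 × 10⁻¹¹ m
E_h/a₀ = 8.220 × 10⁻⁸ N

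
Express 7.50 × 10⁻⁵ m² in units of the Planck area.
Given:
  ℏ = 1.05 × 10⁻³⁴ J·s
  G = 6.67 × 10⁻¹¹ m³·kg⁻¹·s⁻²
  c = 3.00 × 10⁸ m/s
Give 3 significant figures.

2.89 × 10⁶⁵

Planck area: A_P = ℏG/c³ = 2.59 × 10⁻⁷⁰ m².
7.50 × 10⁻⁵ / 2.59 × 10⁻⁷⁰ = 2.89 × 10⁶⁵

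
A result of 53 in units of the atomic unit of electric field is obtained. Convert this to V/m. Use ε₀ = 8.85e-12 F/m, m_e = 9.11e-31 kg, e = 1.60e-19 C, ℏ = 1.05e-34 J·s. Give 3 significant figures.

2.76e13 V/m

One atomic unit of electric field: E_au = E_h/(e a₀) = m_e²e⁵/((4πε₀)³ℏ⁴) = 5.20e11 V/m.
53 × 5.20e11 V/m = 2.76e13 V/m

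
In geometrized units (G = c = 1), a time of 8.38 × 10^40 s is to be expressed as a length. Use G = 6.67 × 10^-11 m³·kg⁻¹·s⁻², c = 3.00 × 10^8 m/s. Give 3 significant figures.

Time → length via c.
8.38 × 10^40 s × (c) = 2.51 × 10^49 m

2.51 × 10^49 m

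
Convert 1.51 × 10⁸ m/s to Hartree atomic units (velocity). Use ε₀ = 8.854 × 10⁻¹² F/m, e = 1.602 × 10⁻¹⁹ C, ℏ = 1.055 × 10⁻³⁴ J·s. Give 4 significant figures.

atomic unit of velocity: v_au = e²/(4πε₀ℏ) = 2.186 × 10⁶ m/s.
1.51 × 10⁸ / 2.186 × 10⁶ = 69.06

69.06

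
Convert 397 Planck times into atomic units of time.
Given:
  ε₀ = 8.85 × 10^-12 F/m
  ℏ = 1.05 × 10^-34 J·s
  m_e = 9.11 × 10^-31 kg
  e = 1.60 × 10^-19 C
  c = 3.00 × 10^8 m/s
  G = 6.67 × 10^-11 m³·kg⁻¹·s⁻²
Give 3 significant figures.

8.89 × 10^-25

Planck time: t_P = √(ℏG/c⁵) = 5.37 × 10^-44 s
atomic unit of time: τ_au = (4πε₀)²ℏ³/(m_e e⁴) = 2.40 × 10^-17 s
397 × 5.37 × 10^-44 / 2.40 × 10^-17 = 8.89 × 10^-25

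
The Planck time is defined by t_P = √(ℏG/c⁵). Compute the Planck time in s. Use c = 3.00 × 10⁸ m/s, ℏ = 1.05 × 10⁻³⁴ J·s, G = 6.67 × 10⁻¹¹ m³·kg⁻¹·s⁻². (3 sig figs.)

t_P = √(ℏG/c⁵)
  = √(2.88 × 10⁻⁸⁷)
  = 5.37 × 10⁻⁴⁴ s

5.37 × 10⁻⁴⁴ s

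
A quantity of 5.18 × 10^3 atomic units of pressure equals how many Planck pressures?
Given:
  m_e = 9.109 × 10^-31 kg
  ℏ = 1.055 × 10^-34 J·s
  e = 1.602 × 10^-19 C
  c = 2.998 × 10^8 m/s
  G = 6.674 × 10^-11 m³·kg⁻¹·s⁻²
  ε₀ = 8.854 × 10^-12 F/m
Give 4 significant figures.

atomic unit of pressure: P_au = E_h/a₀³ = m_e⁴e¹⁰/((4πε₀)⁵ℏ⁸) = 2.929 × 10^13 Pa
Planck pressure: p_P = c⁷/(ℏG²) = 4.632 × 10^113 Pa
5.18 × 10^3 × 2.929 × 10^13 / 4.632 × 10^113 = 3.275 × 10^-97

3.275 × 10^-97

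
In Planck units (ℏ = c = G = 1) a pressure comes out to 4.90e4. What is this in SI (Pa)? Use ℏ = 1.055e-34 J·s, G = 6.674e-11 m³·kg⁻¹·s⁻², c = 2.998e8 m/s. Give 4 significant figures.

2.270e118 Pa

One Planck pressure: p_P = c⁷/(ℏG²) = 4.632e113 Pa.
4.90e4 × 4.632e113 Pa = 2.270e118 Pa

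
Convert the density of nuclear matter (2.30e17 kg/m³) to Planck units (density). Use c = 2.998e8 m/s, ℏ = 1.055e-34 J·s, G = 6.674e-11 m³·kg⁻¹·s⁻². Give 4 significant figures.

4.463e-80

Planck density: ρ_P = c⁵/(ℏG²) = 5.154e96 kg/m³.
2.30e17 / 5.154e96 = 4.463e-80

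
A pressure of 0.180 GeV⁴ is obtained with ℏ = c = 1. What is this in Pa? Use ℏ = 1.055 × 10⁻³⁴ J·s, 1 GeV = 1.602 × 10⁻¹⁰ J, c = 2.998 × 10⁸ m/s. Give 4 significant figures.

Pressure is [E]/[L]³ = [E]⁴/(ℏc)³.
1 GeV⁴ → 1/(ℏc)³ × (1 GeV in J)⁴ = 2.082 × 10³⁷ Pa.
Result: 0.180 × 2.082 × 10³⁷ = 3.747 × 10³⁶ Pa.

3.747 × 10³⁶ Pa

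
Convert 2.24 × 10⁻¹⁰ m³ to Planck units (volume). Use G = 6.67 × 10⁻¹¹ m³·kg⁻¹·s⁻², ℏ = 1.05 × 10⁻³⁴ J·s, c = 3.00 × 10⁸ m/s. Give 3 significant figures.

Planck volume: V_P = (ℏG/c³)^(3/2) = 4.18 × 10⁻¹⁰⁵ m³.
2.24 × 10⁻¹⁰ / 4.18 × 10⁻¹⁰⁵ = 5.36 × 10⁹⁴

5.36 × 10⁹⁴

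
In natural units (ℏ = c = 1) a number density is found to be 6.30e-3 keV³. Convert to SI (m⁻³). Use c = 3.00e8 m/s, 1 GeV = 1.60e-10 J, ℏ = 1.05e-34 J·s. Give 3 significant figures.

Number density is [L]⁻³ = [E]³/(ℏc)³.
1 GeV³ → 1/(ℏc)³ × (1 GeV in J)³ = 1.31e47 m⁻³.
Convert the energy scale: 6.30e-3 keV³ = 6.30e-21 GeV³.
Result: 6.30e-21 × 1.31e47 = 8.26e26 m⁻³.

8.26e26 m⁻³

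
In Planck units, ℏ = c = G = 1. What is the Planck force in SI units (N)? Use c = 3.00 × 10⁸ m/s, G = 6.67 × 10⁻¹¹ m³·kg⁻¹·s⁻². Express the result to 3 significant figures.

1.21 × 10⁴⁴ N

From ℏ = c = G = 1 the force scale is F_P = c⁴/G.
  = 8.10 × 10³³ / 6.67 × 10⁻¹¹
  = 1.21 × 10⁴⁴ N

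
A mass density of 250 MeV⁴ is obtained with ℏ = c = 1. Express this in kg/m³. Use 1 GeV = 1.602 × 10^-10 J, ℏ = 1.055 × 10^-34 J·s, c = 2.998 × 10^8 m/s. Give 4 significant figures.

5.790 × 10^10 kg/m³

Mass density is [E]/(c²[L]³) = [E]⁴/(ℏ³c⁵).
1 GeV⁴ → 1/(ℏ³c⁵) × (1 GeV in J)⁴ = 2.316 × 10^20 kg/m³.
Convert the energy scale: 250 MeV⁴ = 2.50 × 10^-10 GeV⁴.
Result: 2.50 × 10^-10 × 2.316 × 10^20 = 5.790 × 10^10 kg/m³.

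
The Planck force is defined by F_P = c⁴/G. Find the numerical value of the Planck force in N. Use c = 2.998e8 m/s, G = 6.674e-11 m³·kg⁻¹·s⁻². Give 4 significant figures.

F_P = c⁴/G
  = 8.078e33 / 6.674e-11
  = 1.210e44 N

1.210e44 N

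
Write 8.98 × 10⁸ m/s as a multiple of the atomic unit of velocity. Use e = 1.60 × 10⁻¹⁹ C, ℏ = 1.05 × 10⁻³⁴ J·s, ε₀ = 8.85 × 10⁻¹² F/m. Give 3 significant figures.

atomic unit of velocity: v_au = e²/(4πε₀ℏ) = 2.19 × 10⁶ m/s.
8.98 × 10⁸ / 2.19 × 10⁶ = 410

410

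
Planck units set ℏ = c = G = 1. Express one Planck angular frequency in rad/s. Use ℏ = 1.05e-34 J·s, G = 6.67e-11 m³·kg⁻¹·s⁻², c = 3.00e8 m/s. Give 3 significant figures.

Dimensional analysis gives ω_P = √(c⁵/(ℏG)).
  = √(3.47e86)
  = 1.86e43 rad/s

1.86e43 rad/s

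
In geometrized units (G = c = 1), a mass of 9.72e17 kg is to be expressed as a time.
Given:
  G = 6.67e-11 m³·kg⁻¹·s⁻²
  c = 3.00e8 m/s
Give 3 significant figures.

2.40e-18 s

Mass → time via G/c³.
9.72e17 kg × (G/c³) = 2.40e-18 s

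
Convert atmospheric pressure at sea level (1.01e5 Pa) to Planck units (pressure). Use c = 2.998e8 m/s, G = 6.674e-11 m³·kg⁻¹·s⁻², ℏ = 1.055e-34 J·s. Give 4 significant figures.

2.180e-109

Planck pressure: p_P = c⁷/(ℏG²) = 4.632e113 Pa.
1.01e5 / 4.632e113 = 2.180e-109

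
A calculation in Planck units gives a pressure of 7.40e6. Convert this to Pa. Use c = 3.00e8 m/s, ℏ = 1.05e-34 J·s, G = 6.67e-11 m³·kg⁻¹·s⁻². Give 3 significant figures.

One Planck pressure: p_P = c⁷/(ℏG²) = 4.68e113 Pa.
7.40e6 × 4.68e113 Pa = 3.46e120 Pa

3.46e120 Pa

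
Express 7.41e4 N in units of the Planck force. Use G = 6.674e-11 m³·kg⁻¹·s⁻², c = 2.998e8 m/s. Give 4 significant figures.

Planck force: F_P = c⁴/G = 1.210e44 N.
7.41e4 / 1.210e44 = 6.122e-40

6.122e-40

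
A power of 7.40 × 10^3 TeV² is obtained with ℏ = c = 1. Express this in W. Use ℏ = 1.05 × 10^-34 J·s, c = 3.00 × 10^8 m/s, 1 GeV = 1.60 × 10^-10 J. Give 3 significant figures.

1.80 × 10^24 W

Power is [E]/[T] = [E]²/ℏ.
1 GeV² → 1/ℏ × (1 GeV in J)² = 2.44 × 10^14 W.
Convert the energy scale: 7.40 × 10^3 TeV² = 7.40 × 10^9 GeV².
Result: 7.40 × 10^9 × 2.44 × 10^14 = 1.80 × 10^24 W.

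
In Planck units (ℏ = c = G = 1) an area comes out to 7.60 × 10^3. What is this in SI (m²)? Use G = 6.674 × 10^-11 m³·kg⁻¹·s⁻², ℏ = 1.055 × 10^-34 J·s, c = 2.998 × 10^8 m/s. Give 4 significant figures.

One Planck area: A_P = ℏG/c³ = 2.613 × 10^-70 m².
7.60 × 10^3 × 2.613 × 10^-70 m² = 1.986 × 10^-66 m²

1.986 × 10^-66 m²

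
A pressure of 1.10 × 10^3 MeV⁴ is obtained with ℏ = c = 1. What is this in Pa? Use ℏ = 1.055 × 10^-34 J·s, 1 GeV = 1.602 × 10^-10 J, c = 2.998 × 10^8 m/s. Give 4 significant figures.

Pressure is [E]/[L]³ = [E]⁴/(ℏc)³.
1 GeV⁴ → 1/(ℏc)³ × (1 GeV in J)⁴ = 2.082 × 10^37 Pa.
Convert the energy scale: 1.10 × 10^3 MeV⁴ = 1.10 × 10^-9 GeV⁴.
Result: 1.10 × 10^-9 × 2.082 × 10^37 = 2.290 × 10^28 Pa.

2.290 × 10^28 Pa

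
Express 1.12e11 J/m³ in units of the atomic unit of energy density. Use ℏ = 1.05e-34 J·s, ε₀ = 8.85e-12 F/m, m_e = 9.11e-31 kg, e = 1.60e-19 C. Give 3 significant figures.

3.72e-3

atomic unit of energy density: u_au = E_h/a₀³ = m_e⁴e¹⁰/((4πε₀)⁵ℏ⁸) = 3.01e13 J/m³.
1.12e11 / 3.01e13 = 3.72e-3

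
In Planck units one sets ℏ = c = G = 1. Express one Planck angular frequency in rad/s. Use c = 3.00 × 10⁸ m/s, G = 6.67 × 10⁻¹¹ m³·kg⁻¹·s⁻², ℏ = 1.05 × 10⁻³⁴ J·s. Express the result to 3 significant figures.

1.86 × 10⁴³ rad/s

ω_P = √(c⁵/(ℏG))
  = √(3.47 × 10⁸⁶)
  = 1.86 × 10⁴³ rad/s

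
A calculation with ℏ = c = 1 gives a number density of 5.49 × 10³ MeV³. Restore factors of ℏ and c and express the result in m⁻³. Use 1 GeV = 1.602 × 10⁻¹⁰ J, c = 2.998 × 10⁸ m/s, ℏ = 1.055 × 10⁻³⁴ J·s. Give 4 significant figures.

7.134 × 10⁴¹ m⁻³

Number density is [L]⁻³ = [E]³/(ℏc)³.
1 GeV³ → 1/(ℏc)³ × (1 GeV in J)³ = 1.299 × 10⁴⁷ m⁻³.
Convert the energy scale: 5.49 × 10³ MeV³ = 5.49 × 10⁻⁶ GeV³.
Result: 5.49 × 10⁻⁶ × 1.299 × 10⁴⁷ = 7.134 × 10⁴¹ m⁻³.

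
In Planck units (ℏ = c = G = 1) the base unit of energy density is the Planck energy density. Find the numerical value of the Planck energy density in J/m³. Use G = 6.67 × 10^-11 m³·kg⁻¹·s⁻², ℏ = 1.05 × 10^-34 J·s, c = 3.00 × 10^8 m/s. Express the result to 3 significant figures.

u_P = c⁷/(ℏG²)
  = 2.19 × 10^59 / 4.67 × 10^-55
  = 4.68 × 10^113 J/m³

4.68 × 10^113 J/m³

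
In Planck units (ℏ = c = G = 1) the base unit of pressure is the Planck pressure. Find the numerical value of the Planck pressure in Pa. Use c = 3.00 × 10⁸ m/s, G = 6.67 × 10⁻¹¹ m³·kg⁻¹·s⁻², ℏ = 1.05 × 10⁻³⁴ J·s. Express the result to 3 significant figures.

4.68 × 10¹¹³ Pa

p_P = c⁷/(ℏG²)
  = 2.19 × 10⁵⁹ / 4.67 × 10⁻⁵⁵
  = 4.68 × 10¹¹³ Pa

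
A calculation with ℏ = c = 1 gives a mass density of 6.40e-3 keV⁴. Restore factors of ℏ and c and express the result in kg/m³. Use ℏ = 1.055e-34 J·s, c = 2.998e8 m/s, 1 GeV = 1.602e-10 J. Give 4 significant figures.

Mass density is [E]/(c²[L]³) = [E]⁴/(ℏ³c⁵).
1 GeV⁴ → 1/(ℏ³c⁵) × (1 GeV in J)⁴ = 2.316e20 kg/m³.
Convert the energy scale: 6.40e-3 keV⁴ = 6.40e-27 GeV⁴.
Result: 6.40e-27 × 2.316e20 = 1.482e-6 kg/m³.

1.482e-6 kg/m³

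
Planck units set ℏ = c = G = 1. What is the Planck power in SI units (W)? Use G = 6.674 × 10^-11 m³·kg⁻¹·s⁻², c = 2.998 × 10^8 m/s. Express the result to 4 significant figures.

3.629 × 10^52 W

Dimensional analysis gives P_P = c⁵/G.
  = 2.422 × 10^42 / 6.674 × 10^-11
  = 3.629 × 10^52 W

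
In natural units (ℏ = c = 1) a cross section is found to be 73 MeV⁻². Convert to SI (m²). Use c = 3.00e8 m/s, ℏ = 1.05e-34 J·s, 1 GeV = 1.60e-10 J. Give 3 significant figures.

2.83e-24 m²

Area is [L]² = [E]⁻²·(ℏc)²; restore (ℏc)².
1 GeV⁻² → (ℏc)² × (1 GeV in J)⁻² = 3.88e-32 m².
Convert the energy scale: 73 MeV⁻² = 7.30e7 GeV⁻².
Result: 7.30e7 × 3.88e-32 = 2.83e-24 m².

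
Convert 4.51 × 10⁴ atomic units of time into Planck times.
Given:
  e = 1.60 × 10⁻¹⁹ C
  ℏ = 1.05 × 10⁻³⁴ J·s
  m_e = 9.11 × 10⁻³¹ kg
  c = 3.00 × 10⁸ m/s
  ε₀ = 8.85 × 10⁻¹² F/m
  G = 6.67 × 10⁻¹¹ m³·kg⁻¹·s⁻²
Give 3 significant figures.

2.01 × 10³¹

atomic unit of time: τ_au = (4πε₀)²ℏ³/(m_e e⁴) = 2.40 × 10⁻¹⁷ s
Planck time: t_P = √(ℏG/c⁵) = 5.37 × 10⁻⁴⁴ s
4.51 × 10⁴ × 2.40 × 10⁻¹⁷ / 5.37 × 10⁻⁴⁴ = 2.01 × 10³¹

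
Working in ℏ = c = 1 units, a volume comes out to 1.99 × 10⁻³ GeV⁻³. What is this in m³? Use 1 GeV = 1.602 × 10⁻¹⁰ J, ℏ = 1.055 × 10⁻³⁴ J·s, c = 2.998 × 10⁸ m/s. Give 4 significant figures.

1.532 × 10⁻⁵⁰ m³

Volume is [L]³ = [E]⁻³·(ℏc)³.
1 GeV⁻³ → (ℏc)³ × (1 GeV in J)⁻³ = 7.696 × 10⁻⁴⁸ m³.
Result: 1.99 × 10⁻³ × 7.696 × 10⁻⁴⁸ = 1.532 × 10⁻⁵⁰ m³.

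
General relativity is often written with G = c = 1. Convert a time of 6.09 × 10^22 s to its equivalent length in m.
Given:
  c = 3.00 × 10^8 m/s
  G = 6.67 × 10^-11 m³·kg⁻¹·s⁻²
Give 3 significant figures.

Time → length via c.
6.09 × 10^22 s × (c) = 1.83 × 10^31 m

1.83 × 10^31 m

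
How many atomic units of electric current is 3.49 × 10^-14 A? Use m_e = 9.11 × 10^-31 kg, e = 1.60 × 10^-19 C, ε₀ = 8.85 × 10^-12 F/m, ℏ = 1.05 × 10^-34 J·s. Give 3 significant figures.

5.23 × 10^-12

atomic unit of electric current: I_au = e E_h/ℏ = m_e e⁵/((4πε₀)²ℏ³) = 6.67 × 10^-3 A.
3.49 × 10^-14 / 6.67 × 10^-3 = 5.23 × 10^-12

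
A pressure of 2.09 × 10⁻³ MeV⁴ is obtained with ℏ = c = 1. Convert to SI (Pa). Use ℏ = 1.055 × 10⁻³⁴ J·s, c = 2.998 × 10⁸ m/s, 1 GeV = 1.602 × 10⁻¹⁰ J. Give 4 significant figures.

4.351 × 10²² Pa

Pressure is [E]/[L]³ = [E]⁴/(ℏc)³.
1 GeV⁴ → 1/(ℏc)³ × (1 GeV in J)⁴ = 2.082 × 10³⁷ Pa.
Convert the energy scale: 2.09 × 10⁻³ MeV⁴ = 2.09 × 10⁻¹⁵ GeV⁴.
Result: 2.09 × 10⁻¹⁵ × 2.082 × 10³⁷ = 4.351 × 10²² Pa.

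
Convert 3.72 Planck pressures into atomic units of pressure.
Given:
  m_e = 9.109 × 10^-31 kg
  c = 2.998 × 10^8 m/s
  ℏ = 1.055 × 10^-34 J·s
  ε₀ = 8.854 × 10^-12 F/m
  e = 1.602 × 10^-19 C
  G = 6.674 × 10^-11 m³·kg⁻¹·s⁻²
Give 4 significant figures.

5.883 × 10^100

Planck pressure: p_P = c⁷/(ℏG²) = 4.632 × 10^113 Pa
atomic unit of pressure: P_au = E_h/a₀³ = m_e⁴e¹⁰/((4πε₀)⁵ℏ⁸) = 2.929 × 10^13 Pa
3.72 × 4.632 × 10^113 / 2.929 × 10^13 = 5.883 × 10^100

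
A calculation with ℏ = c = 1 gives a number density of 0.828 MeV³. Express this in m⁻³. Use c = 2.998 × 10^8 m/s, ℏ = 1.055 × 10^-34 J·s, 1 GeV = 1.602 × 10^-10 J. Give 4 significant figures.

Number density is [L]⁻³ = [E]³/(ℏc)³.
1 GeV³ → 1/(ℏc)³ × (1 GeV in J)³ = 1.299 × 10^47 m⁻³.
Convert the energy scale: 0.828 MeV³ = 8.28 × 10^-10 GeV³.
Result: 8.28 × 10^-10 × 1.299 × 10^47 = 1.076 × 10^38 m⁻³.

1.076 × 10^38 m⁻³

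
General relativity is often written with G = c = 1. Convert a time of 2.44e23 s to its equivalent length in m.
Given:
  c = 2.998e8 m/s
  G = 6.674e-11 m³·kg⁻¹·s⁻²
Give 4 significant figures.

7.315e31 m

Time → length via c.
2.44e23 s × (c) = 7.315e31 m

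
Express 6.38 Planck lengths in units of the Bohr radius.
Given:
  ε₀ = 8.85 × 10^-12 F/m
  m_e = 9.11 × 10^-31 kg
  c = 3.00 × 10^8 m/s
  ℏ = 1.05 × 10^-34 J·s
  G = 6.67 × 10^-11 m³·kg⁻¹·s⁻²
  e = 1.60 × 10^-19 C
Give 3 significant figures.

Planck length: ℓ_P = √(ℏG/c³) = 1.61 × 10^-35 m
Bohr radius: a₀ = 4πε₀ℏ²/(m_e e²) = 5.26 × 10^-11 m
6.38 × 1.61 × 10^-35 / 5.26 × 10^-11 = 1.95 × 10^-24

1.95 × 10^-24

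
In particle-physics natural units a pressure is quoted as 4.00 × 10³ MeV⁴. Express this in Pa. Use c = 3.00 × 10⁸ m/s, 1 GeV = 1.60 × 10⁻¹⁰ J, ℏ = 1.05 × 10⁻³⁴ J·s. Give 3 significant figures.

8.39 × 10²⁸ Pa

Pressure is [E]/[L]³ = [E]⁴/(ℏc)³.
1 GeV⁴ → 1/(ℏc)³ × (1 GeV in J)⁴ = 2.10 × 10³⁷ Pa.
Convert the energy scale: 4.00 × 10³ MeV⁴ = 4.00 × 10⁻⁹ GeV⁴.
Result: 4.00 × 10⁻⁹ × 2.10 × 10³⁷ = 8.39 × 10²⁸ Pa.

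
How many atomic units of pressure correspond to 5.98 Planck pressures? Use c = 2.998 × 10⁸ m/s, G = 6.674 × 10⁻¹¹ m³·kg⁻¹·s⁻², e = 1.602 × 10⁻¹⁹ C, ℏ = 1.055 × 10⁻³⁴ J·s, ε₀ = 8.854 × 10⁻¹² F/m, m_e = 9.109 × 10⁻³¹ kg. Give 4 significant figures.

Planck pressure: p_P = c⁷/(ℏG²) = 4.632 × 10¹¹³ Pa
atomic unit of pressure: P_au = E_h/a₀³ = m_e⁴e¹⁰/((4πε₀)⁵ℏ⁸) = 2.929 × 10¹³ Pa
5.98 × 4.632 × 10¹¹³ / 2.929 × 10¹³ = 9.457 × 10¹⁰⁰

9.457 × 10¹⁰⁰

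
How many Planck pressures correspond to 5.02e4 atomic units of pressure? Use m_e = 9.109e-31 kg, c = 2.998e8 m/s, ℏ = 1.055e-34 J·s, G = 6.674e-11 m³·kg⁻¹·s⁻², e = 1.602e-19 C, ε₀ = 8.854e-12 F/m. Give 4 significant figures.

atomic unit of pressure: P_au = E_h/a₀³ = m_e⁴e¹⁰/((4πε₀)⁵ℏ⁸) = 2.929e13 Pa
Planck pressure: p_P = c⁷/(ℏG²) = 4.632e113 Pa
5.02e4 × 2.929e13 / 4.632e113 = 3.174e-96

3.174e-96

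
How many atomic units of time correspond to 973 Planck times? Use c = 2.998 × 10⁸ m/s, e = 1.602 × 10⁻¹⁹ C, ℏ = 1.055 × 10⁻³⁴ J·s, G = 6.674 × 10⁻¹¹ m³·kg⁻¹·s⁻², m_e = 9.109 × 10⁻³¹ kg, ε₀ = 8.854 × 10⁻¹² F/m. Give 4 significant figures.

2.165 × 10⁻²⁴

Planck time: t_P = √(ℏG/c⁵) = 5.392 × 10⁻⁴⁴ s
atomic unit of time: τ_au = (4πε₀)²ℏ³/(m_e e⁴) = 2.423 × 10⁻¹⁷ s
973 × 5.392 × 10⁻⁴⁴ / 2.423 × 10⁻¹⁷ = 2.165 × 10⁻²⁴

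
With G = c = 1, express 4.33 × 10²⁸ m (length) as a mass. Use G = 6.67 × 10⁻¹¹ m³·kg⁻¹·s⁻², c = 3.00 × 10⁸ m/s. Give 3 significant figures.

Length → mass via c²/G.
4.33 × 10²⁸ m × (c²/G) = 5.84 × 10⁵⁵ kg

5.84 × 10⁵⁵ kg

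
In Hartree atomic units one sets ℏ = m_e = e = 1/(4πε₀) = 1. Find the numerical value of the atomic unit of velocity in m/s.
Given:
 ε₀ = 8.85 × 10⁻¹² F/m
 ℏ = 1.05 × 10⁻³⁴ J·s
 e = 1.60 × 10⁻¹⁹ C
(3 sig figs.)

2.19 × 10⁶ m/s

v_au = e²/(4πε₀ℏ)
  = 2.56 × 10⁻³⁸ / 1.17 × 10⁻⁴⁴
  = 2.19 × 10⁶ m/s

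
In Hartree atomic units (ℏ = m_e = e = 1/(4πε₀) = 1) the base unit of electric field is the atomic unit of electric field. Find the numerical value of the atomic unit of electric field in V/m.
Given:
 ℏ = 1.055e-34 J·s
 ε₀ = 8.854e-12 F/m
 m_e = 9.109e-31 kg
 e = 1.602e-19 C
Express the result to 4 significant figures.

5.131e11 V/m

E_au = E_h/(e a₀) = m_e²e⁵/((4πε₀)³ℏ⁴)
E_h = 4.354e-18 J
a₀ = 5.297e-11 m
E_h/(e·a₀) = 5.131e11 V/m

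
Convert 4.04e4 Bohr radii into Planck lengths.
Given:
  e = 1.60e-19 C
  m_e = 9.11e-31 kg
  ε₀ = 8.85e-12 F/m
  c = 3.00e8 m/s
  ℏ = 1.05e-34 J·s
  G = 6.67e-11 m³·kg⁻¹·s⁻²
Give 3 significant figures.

1.32e29

Bohr radius: a₀ = 4πε₀ℏ²/(m_e e²) = 5.26e-11 m
Planck length: ℓ_P = √(ℏG/c³) = 1.61e-35 m
4.04e4 × 5.26e-11 / 1.61e-35 = 1.32e29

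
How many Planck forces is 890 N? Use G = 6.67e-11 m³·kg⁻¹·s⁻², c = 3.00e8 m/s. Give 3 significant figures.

Planck force: F_P = c⁴/G = 1.21e44 N.
890 / 1.21e44 = 7.33e-42

7.33e-42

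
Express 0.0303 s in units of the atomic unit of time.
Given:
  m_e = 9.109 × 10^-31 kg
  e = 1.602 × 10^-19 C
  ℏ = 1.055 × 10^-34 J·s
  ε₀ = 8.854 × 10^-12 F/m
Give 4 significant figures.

1.251 × 10^15

atomic unit of time: τ_au = (4πε₀)²ℏ³/(m_e e⁴) = 2.423 × 10^-17 s.
0.0303 / 2.423 × 10^-17 = 1.251 × 10^15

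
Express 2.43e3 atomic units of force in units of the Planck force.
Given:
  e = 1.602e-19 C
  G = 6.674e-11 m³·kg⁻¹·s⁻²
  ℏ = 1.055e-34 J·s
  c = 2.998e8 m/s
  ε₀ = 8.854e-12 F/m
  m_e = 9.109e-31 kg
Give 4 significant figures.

1.650e-48

atomic unit of force: F_au = E_h/a₀ = m_e²e⁶/((4πε₀)³ℏ⁴) = 8.220e-8 N
Planck force: F_P = c⁴/G = 1.210e44 N
2.43e3 × 8.220e-8 / 1.210e44 = 1.650e-48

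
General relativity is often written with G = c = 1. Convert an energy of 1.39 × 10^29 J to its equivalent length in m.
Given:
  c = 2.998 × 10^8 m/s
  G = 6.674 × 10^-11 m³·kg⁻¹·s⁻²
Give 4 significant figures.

1.148 × 10^-15 m

Energy → length via G/c⁴.
1.39 × 10^29 J × (G/c⁴) = 1.148 × 10^-15 m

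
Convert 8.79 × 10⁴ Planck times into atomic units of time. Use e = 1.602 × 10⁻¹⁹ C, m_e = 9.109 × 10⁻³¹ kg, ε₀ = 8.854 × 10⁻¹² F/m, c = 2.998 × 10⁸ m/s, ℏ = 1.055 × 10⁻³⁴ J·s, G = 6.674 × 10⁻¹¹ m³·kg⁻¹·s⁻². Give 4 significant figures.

Planck time: t_P = √(ℏG/c⁵) = 5.392 × 10⁻⁴⁴ s
atomic unit of time: τ_au = (4πε₀)²ℏ³/(m_e e⁴) = 2.423 × 10⁻¹⁷ s
8.79 × 10⁴ × 5.392 × 10⁻⁴⁴ / 2.423 × 10⁻¹⁷ = 1.956 × 10⁻²²

1.956 × 10⁻²²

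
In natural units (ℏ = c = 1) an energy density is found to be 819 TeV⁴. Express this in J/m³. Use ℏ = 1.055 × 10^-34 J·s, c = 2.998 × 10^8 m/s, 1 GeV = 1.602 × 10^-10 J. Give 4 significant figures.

[E]/[L]³ = [E]⁴/(ℏc)³; restore (ℏc)⁻³.
1 GeV⁴ → 1/(ℏc)³ × (1 GeV in J)⁴ = 2.082 × 10^37 J/m³.
Convert the energy scale: 819 TeV⁴ = 8.19 × 10^14 GeV⁴.
Result: 8.19 × 10^14 × 2.082 × 10^37 = 1.705 × 10^52 J/m³.

1.705 × 10^52 J/m³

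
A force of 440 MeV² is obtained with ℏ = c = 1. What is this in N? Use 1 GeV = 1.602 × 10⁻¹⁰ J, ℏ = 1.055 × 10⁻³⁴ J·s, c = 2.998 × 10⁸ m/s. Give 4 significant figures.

Force is [E]/[L] = [E]²/(ℏc); restore (ℏc)⁻¹.
1 GeV² → 1/(ℏc) × (1 GeV in J)² = 8.114 × 10⁵ N.
Convert the energy scale: 440 MeV² = 4.40 × 10⁻⁴ GeV².
Result: 4.40 × 10⁻⁴ × 8.114 × 10⁵ = 357 N.

357 N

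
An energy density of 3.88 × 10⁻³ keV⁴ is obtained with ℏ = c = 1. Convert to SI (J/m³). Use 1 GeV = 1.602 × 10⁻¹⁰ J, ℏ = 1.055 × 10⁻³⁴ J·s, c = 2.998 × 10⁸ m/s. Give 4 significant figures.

[E]/[L]³ = [E]⁴/(ℏc)³; restore (ℏc)⁻³.
1 GeV⁴ → 1/(ℏc)³ × (1 GeV in J)⁴ = 2.082 × 10³⁷ J/m³.
Convert the energy scale: 3.88 × 10⁻³ keV⁴ = 3.88 × 10⁻²⁷ GeV⁴.
Result: 3.88 × 10⁻²⁷ × 2.082 × 10³⁷ = 8.077 × 10¹⁰ J/m³.

8.077 × 10¹⁰ J/m³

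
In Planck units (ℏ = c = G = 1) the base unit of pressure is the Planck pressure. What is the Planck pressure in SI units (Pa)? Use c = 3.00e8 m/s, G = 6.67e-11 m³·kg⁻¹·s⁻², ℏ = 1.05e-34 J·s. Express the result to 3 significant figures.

4.68e113 Pa

p_P = c⁷/(ℏG²)
  = 2.19e59 / 4.67e-55
  = 4.68e113 Pa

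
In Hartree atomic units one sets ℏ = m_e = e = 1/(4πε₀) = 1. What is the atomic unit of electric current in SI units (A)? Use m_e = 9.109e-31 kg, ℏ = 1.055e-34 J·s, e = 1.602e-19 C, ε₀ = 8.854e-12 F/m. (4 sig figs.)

6.612e-3 A

I_au = e E_h/ℏ = m_e e⁵/((4πε₀)²ℏ³)
E_h = 4.354e-18 J
e·E_h/ℏ = 6.612e-3 A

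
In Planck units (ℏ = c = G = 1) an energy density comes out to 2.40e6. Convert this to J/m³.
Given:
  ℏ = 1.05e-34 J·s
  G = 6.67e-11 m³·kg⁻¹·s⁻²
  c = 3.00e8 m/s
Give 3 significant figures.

One Planck energy density: u_P = c⁷/(ℏG²) = 4.68e113 J/m³.
2.40e6 × 4.68e113 J/m³ = 1.12e120 J/m³

1.12e120 J/m³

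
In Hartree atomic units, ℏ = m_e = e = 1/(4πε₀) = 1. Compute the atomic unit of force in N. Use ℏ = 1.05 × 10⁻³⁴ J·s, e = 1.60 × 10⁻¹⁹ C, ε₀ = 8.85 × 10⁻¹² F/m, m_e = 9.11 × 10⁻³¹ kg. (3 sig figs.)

8.33 × 10⁻⁸ N

Dimensional analysis gives F_au = E_h/a₀ = m_e²e⁶/((4πε₀)³ℏ⁴).
E_h = 4.38 × 10⁻¹⁸ J
a₀ = 5.26 × 10⁻¹¹ m
E_h/a₀ = 8.33 × 10⁻⁸ N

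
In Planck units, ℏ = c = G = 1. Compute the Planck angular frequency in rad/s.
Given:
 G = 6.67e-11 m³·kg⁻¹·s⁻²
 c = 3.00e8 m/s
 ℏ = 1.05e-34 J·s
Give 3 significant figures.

1.86e43 rad/s

Dimensional analysis gives ω_P = √(c⁵/(ℏG)).
  = √(3.47e86)
  = 1.86e43 rad/s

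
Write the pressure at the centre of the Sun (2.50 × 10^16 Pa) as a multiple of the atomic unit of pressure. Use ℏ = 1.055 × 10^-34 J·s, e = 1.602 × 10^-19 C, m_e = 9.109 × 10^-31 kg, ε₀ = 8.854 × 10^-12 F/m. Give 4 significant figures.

853.5

atomic unit of pressure: P_au = E_h/a₀³ = m_e⁴e¹⁰/((4πε₀)⁵ℏ⁸) = 2.929 × 10^13 Pa.
2.50 × 10^16 / 2.929 × 10^13 = 853.5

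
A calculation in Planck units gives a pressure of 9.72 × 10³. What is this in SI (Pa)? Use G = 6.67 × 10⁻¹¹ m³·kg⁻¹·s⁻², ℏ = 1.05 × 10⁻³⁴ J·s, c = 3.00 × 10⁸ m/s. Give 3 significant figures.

One Planck pressure: p_P = c⁷/(ℏG²) = 4.68 × 10¹¹³ Pa.
9.72 × 10³ × 4.68 × 10¹¹³ Pa = 4.55 × 10¹¹⁷ Pa

4.55 × 10¹¹⁷ Pa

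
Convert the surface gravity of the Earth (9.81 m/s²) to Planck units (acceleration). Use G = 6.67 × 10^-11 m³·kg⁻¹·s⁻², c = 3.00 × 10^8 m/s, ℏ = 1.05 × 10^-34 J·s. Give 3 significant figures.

Planck acceleration: a_P = √(c⁷/(ℏG)) = 5.59 × 10^51 m/s².
9.81 / 5.59 × 10^51 = 1.76 × 10^-51

1.76 × 10^-51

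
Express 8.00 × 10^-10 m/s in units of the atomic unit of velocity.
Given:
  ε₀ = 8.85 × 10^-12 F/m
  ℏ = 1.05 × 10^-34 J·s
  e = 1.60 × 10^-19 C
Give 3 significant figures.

3.65 × 10^-16

atomic unit of velocity: v_au = e²/(4πε₀ℏ) = 2.19 × 10^6 m/s.
8.00 × 10^-10 / 2.19 × 10^6 = 3.65 × 10^-16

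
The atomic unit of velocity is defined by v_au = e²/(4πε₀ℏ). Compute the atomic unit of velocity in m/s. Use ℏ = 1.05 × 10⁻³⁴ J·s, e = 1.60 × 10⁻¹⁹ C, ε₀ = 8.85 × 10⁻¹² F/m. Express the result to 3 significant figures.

v_au = e²/(4πε₀ℏ)
  = 2.56 × 10⁻³⁸ / 1.17 × 10⁻⁴⁴
  = 2.19 × 10⁶ m/s

2.19 × 10⁶ m/s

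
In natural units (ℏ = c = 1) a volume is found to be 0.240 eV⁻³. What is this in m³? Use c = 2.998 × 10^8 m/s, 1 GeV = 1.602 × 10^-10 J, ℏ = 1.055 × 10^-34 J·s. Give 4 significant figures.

1.847 × 10^-21 m³

Volume is [L]³ = [E]⁻³·(ℏc)³.
1 GeV⁻³ → (ℏc)³ × (1 GeV in J)⁻³ = 7.696 × 10^-48 m³.
Convert the energy scale: 0.240 eV⁻³ = 2.40 × 10^26 GeV⁻³.
Result: 2.40 × 10^26 × 7.696 × 10^-48 = 1.847 × 10^-21 m³.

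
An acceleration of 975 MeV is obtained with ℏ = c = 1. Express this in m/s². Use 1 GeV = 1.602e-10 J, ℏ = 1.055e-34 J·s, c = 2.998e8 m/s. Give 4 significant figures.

Acceleration is [L]/[T]² = c·[E]/ℏ.
1 GeV → c/ℏ × (1 GeV in J) = 4.552e32 m/s².
Convert the energy scale: 975 MeV = 0.975 GeV.
Result: 0.975 × 4.552e32 = 4.439e32 m/s².

4.439e32 m/s²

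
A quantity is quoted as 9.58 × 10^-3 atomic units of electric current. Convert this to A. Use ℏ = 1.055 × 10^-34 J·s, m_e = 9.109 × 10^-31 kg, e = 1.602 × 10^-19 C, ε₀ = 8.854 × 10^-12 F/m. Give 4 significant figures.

6.334 × 10^-5 A

One atomic unit of electric current: I_au = e E_h/ℏ = m_e e⁵/((4πε₀)²ℏ³) = 6.612 × 10^-3 A.
9.58 × 10^-3 × 6.612 × 10^-3 A = 6.334 × 10^-5 A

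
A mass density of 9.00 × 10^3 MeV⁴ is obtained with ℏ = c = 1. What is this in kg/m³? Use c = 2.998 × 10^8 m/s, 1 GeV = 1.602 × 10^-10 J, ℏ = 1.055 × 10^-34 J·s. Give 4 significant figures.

Mass density is [E]/(c²[L]³) = [E]⁴/(ℏ³c⁵).
1 GeV⁴ → 1/(ℏ³c⁵) × (1 GeV in J)⁴ = 2.316 × 10^20 kg/m³.
Convert the energy scale: 9.00 × 10^3 MeV⁴ = 9.00 × 10^-9 GeV⁴.
Result: 9.00 × 10^-9 × 2.316 × 10^20 = 2.084 × 10^12 kg/m³.

2.084 × 10^12 kg/m³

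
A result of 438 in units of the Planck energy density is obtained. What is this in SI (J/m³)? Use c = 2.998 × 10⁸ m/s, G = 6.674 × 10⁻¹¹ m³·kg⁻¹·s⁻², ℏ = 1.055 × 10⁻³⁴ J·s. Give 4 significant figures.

2.029 × 10¹¹⁶ J/m³

One Planck energy density: u_P = c⁷/(ℏG²) = 4.632 × 10¹¹³ J/m³.
438 × 4.632 × 10¹¹³ J/m³ = 2.029 × 10¹¹⁶ J/m³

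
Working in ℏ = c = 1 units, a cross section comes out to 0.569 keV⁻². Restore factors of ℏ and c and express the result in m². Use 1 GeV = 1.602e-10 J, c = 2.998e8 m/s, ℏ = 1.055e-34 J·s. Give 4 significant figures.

Area is [L]² = [E]⁻²·(ℏc)²; restore (ℏc)².
1 GeV⁻² → (ℏc)² × (1 GeV in J)⁻² = 3.898e-32 m².
Convert the energy scale: 0.569 keV⁻² = 5.69e11 GeV⁻².
Result: 5.69e11 × 3.898e-32 = 2.218e-20 m².

2.218e-20 m²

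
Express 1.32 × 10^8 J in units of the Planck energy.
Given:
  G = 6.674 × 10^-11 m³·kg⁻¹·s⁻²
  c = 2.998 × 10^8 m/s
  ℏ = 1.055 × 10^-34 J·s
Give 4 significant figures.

0.06746

Planck energy: E_P = √(ℏc⁵/G) = 1.957 × 10^9 J.
1.32 × 10^8 / 1.957 × 10^9 = 0.06746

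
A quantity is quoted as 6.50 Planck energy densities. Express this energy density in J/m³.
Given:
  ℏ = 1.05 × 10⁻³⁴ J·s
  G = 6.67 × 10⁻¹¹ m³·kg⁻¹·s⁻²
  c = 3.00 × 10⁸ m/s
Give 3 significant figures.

One Planck energy density: u_P = c⁷/(ℏG²) = 4.68 × 10¹¹³ J/m³.
6.50 × 4.68 × 10¹¹³ J/m³ = 3.04 × 10¹¹⁴ J/m³

3.04 × 10¹¹⁴ J/m³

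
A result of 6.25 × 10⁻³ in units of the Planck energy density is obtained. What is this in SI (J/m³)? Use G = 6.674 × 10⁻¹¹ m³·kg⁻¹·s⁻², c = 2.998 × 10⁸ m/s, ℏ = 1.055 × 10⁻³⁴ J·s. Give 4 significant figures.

2.895 × 10¹¹¹ J/m³

One Planck energy density: u_P = c⁷/(ℏG²) = 4.632 × 10¹¹³ J/m³.
6.25 × 10⁻³ × 4.632 × 10¹¹³ J/m³ = 2.895 × 10¹¹¹ J/m³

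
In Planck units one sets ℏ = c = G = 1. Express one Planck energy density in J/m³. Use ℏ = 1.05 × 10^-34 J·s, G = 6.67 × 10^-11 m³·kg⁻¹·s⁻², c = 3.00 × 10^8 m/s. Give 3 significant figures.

u_P = c⁷/(ℏG²)
  = 2.19 × 10^59 / 4.67 × 10^-55
  = 4.68 × 10^113 J/m³

4.68 × 10^113 J/m³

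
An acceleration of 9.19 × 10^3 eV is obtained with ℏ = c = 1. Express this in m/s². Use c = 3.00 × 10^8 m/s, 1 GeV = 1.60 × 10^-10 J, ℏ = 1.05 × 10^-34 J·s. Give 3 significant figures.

Acceleration is [L]/[T]² = c·[E]/ℏ.
1 GeV → c/ℏ × (1 GeV in J) = 4.57 × 10^32 m/s².
Convert the energy scale: 9.19 × 10^3 eV = 9.19 × 10^-6 GeV.
Result: 9.19 × 10^-6 × 4.57 × 10^32 = 4.20 × 10^27 m/s².

4.20 × 10^27 m/s²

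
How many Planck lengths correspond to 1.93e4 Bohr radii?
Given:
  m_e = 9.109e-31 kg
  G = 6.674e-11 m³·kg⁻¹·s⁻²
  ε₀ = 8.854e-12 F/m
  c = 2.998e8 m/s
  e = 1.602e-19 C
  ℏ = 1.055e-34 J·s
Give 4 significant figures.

Bohr radius: a₀ = 4πε₀ℏ²/(m_e e²) = 5.297e-11 m
Planck length: ℓ_P = √(ℏG/c³) = 1.616e-35 m
1.93e4 × 5.297e-11 / 1.616e-35 = 6.325e28

6.325e28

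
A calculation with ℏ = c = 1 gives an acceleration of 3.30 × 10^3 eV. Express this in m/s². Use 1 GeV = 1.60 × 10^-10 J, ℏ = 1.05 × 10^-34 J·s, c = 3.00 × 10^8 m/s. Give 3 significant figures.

1.51 × 10^27 m/s²

Acceleration is [L]/[T]² = c·[E]/ℏ.
1 GeV → c/ℏ × (1 GeV in J) = 4.57 × 10^32 m/s².
Convert the energy scale: 3.30 × 10^3 eV = 3.30 × 10^-6 GeV.
Result: 3.30 × 10^-6 × 4.57 × 10^32 = 1.51 × 10^27 m/s².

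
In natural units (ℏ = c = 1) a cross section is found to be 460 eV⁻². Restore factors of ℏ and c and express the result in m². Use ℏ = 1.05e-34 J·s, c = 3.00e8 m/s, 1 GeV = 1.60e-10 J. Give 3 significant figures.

1.78e-11 m²

Area is [L]² = [E]⁻²·(ℏc)²; restore (ℏc)².
1 GeV⁻² → (ℏc)² × (1 GeV in J)⁻² = 3.88e-32 m².
Convert the energy scale: 460 eV⁻² = 4.60e20 GeV⁻².
Result: 4.60e20 × 3.88e-32 = 1.78e-11 m².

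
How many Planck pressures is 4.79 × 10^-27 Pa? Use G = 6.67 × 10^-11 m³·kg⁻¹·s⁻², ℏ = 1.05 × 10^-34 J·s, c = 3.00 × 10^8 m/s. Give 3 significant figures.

Planck pressure: p_P = c⁷/(ℏG²) = 4.68 × 10^113 Pa.
4.79 × 10^-27 / 4.68 × 10^113 = 1.02 × 10^-140

1.02 × 10^-140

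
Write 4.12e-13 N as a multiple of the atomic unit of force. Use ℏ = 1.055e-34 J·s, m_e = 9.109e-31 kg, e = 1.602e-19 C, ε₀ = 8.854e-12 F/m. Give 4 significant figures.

atomic unit of force: F_au = E_h/a₀ = m_e²e⁶/((4πε₀)³ℏ⁴) = 8.220e-8 N.
4.12e-13 / 8.220e-8 = 5.012e-6

5.012e-6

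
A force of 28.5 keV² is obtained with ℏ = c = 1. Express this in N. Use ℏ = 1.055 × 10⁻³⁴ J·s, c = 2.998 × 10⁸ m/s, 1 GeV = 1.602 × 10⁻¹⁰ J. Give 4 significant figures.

Force is [E]/[L] = [E]²/(ℏc); restore (ℏc)⁻¹.
1 GeV² → 1/(ℏc) × (1 GeV in J)² = 8.114 × 10⁵ N.
Convert the energy scale: 28.5 keV² = 2.85 × 10⁻¹¹ GeV².
Result: 2.85 × 10⁻¹¹ × 8.114 × 10⁵ = 2.313 × 10⁻⁵ N.

2.313 × 10⁻⁵ N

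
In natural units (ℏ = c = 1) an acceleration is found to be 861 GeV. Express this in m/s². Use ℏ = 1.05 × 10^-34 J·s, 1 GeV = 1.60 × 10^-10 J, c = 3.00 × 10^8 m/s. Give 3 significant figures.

3.94 × 10^35 m/s²

Acceleration is [L]/[T]² = c·[E]/ℏ.
1 GeV → c/ℏ × (1 GeV in J) = 4.57 × 10^32 m/s².
Result: 861 × 4.57 × 10^32 = 3.94 × 10^35 m/s².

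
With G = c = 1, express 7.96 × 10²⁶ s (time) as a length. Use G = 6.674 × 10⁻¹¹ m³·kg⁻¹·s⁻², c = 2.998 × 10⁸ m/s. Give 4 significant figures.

Time → length via c.
7.96 × 10²⁶ s × (c) = 2.386 × 10³⁵ m

2.386 × 10³⁵ m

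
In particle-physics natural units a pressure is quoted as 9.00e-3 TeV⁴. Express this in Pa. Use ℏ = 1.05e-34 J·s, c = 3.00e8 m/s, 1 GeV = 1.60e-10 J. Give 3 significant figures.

1.89e47 Pa

Pressure is [E]/[L]³ = [E]⁴/(ℏc)³.
1 GeV⁴ → 1/(ℏc)³ × (1 GeV in J)⁴ = 2.10e37 Pa.
Convert the energy scale: 9.00e-3 TeV⁴ = 9.00e9 GeV⁴.
Result: 9.00e9 × 2.10e37 = 1.89e47 Pa.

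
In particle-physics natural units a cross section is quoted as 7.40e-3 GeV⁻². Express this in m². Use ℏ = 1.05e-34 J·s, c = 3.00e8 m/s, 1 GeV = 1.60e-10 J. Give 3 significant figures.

Area is [L]² = [E]⁻²·(ℏc)²; restore (ℏc)².
1 GeV⁻² → (ℏc)² × (1 GeV in J)⁻² = 3.88e-32 m².
Result: 7.40e-3 × 3.88e-32 = 2.87e-34 m².

2.87e-34 m²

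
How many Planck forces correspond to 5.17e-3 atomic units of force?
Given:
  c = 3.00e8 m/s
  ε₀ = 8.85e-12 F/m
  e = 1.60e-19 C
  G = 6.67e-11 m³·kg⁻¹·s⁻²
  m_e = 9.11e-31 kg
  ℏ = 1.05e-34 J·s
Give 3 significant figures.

atomic unit of force: F_au = E_h/a₀ = m_e²e⁶/((4πε₀)³ℏ⁴) = 8.33e-8 N
Planck force: F_P = c⁴/G = 1.21e44 N
5.17e-3 × 8.33e-8 / 1.21e44 = 3.55e-54

3.55e-54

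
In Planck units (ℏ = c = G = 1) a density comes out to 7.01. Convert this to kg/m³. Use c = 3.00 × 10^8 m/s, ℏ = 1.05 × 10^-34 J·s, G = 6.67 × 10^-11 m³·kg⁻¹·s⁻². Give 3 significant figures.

One Planck density: ρ_P = c⁵/(ℏG²) = 5.20 × 10^96 kg/m³.
7.01 × 5.20 × 10^96 kg/m³ = 3.65 × 10^97 kg/m³

3.65 × 10^97 kg/m³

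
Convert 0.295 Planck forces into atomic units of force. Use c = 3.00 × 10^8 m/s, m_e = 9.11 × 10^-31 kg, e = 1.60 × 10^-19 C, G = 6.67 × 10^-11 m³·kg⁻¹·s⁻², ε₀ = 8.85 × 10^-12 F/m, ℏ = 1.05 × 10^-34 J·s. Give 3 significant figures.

Planck force: F_P = c⁴/G = 1.21 × 10^44 N
atomic unit of force: F_au = E_h/a₀ = m_e²e⁶/((4πε₀)³ℏ⁴) = 8.33 × 10^-8 N
0.295 × 1.21 × 10^44 / 8.33 × 10^-8 = 4.30 × 10^50

4.30 × 10^50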